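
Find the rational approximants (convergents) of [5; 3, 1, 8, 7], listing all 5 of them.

Using the convergent recurrence p_i = a_i*p_{i-1} + p_{i-2}, q_i = a_i*q_{i-1} + q_{i-2} with p_{-2}=0, p_{-1}=1, q_{-2}=1, q_{-1}=0:
  i=0: a_0=5, p_0 = 5*1 + 0 = 5, q_0 = 5*0 + 1 = 1.
  i=1: a_1=3, p_1 = 3*5 + 1 = 16, q_1 = 3*1 + 0 = 3.
  i=2: a_2=1, p_2 = 1*16 + 5 = 21, q_2 = 1*3 + 1 = 4.
  i=3: a_3=8, p_3 = 8*21 + 16 = 184, q_3 = 8*4 + 3 = 35.
  i=4: a_4=7, p_4 = 7*184 + 21 = 1309, q_4 = 7*35 + 4 = 249.

5/1, 16/3, 21/4, 184/35, 1309/249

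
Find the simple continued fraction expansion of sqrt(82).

[9; (18)]

Write x_i = (sqrt(82) + m_i)/d_i with (m_0, d_0) = (0, 1). a_0 = floor(sqrt(82)) = 9, since 9^2 = 81 <= 82 < 100 = 10^2.
Iterate m_{i+1} = d_i*a_i - m_i, d_{i+1} = (82 - m_{i+1}^2)/d_i, a_{i+1} = floor((a_0 + m_{i+1})/d_{i+1}):
  m_1 = 1*9 - 0 = 9, d_1 = (82 - 9^2)/1 = 1/1 = 1, a_1 = floor((9 + 9)/1) = 18.
  m_2 = 1*18 - 9 = 9, d_2 = (82 - 9^2)/1 = 1/1 = 1: (m_2, d_2) = (m_1, d_1) = (9, 1), so from here the quotient a_1 repeats; the period length is 1.
Hence the expansion of sqrt(82) is a_0 = 9 followed by the repeating block 18 (period 1).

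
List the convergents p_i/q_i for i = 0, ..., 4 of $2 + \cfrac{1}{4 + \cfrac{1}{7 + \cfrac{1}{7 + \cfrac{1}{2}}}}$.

2/1, 9/4, 65/29, 464/207, 993/443

Using the convergent recurrence p_i = a_i*p_{i-1} + p_{i-2}, q_i = a_i*q_{i-1} + q_{i-2} with p_{-2}=0, p_{-1}=1, q_{-2}=1, q_{-1}=0:
  i=0: a_0=2, p_0 = 2*1 + 0 = 2, q_0 = 2*0 + 1 = 1.
  i=1: a_1=4, p_1 = 4*2 + 1 = 9, q_1 = 4*1 + 0 = 4.
  i=2: a_2=7, p_2 = 7*9 + 2 = 65, q_2 = 7*4 + 1 = 29.
  i=3: a_3=7, p_3 = 7*65 + 9 = 464, q_3 = 7*29 + 4 = 207.
  i=4: a_4=2, p_4 = 2*464 + 65 = 993, q_4 = 2*207 + 29 = 443.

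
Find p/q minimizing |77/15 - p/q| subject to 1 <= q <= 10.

41/8

Expand x = 77/15 as a continued fraction with the Euclidean algorithm:
  77 = 5*15 + 2, so a_0 = 5.
  15 = 7*2 + 1, so a_1 = 7.
  2 = 2*1 + 0, so a_2 = 2.
so x = [5; 7, 2].
Convergents (p_i = a_i*p_{i-1} + p_{i-2}, q_i = a_i*q_{i-1} + q_{i-2} with p_{-2}=0, p_{-1}=1, q_{-2}=1, q_{-1}=0), until the denominator exceeds 10:
  i=0: a_0=5, p_0 = 5*1 + 0 = 5, q_0 = 5*0 + 1 = 1.
  i=1: a_1=7, p_1 = 7*5 + 1 = 36, q_1 = 7*1 + 0 = 7.
  i=2: a_2=2, p_2 = 2*36 + 5 = 77, q_2 = 2*7 + 1 = 15.
q_2 = 15 > 10, so the last convergent with denominator <= 10 is p_1/q_1 = 36/7.
The closest fraction with denominator <= 10 is either p_1/q_1 or the intermediate fraction (k*p_1 + p_0)/(k*q_1 + q_0) with the largest k >= 1 whose denominator stays <= 10; these approach x as k grows, and every other convergent or intermediate fraction in range is farther away.
Largest k: floor((10 - q_0)/q_1) = floor((10 - 1)/7) = 1.
That gives (1*36 + 5)/(1*7 + 1) = 41/8.
Compare the errors: |x - 36/7| = |77*7 - 36*15|/(15*7) = 1/105, and |x - 41/8| = |77*8 - 41*15|/(15*8) = 1/120.
Cross-multiplying, 1*105 = 105 < 120 = 1*120, so 1/120 is smaller: the intermediate fraction 41/8 is closer to x than 36/7.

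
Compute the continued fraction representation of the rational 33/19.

Run the Euclidean algorithm on 33 and 19; the successive quotients are the partial quotients a_0, a_1, ... (each step inverts the fractional part left over by the previous one):
  33 = 1*19 + 14, so a_0 = 1.
  19 = 1*14 + 5, so a_1 = 1.
  14 = 2*5 + 4, so a_2 = 2.
  5 = 1*4 + 1, so a_3 = 1.
  4 = 4*1 + 0, so a_4 = 4.
The remainder reaches 0 after 5 divisions, so the expansion has 5 partial quotients, read off in order.

[1; 1, 2, 1, 4]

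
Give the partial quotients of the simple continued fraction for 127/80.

[1; 1, 1, 2, 2, 1, 4]

Run the Euclidean algorithm on 127 and 80; the successive quotients are the partial quotients a_0, a_1, ... (each step inverts the fractional part left over by the previous one):
  127 = 1*80 + 47, so a_0 = 1.
  80 = 1*47 + 33, so a_1 = 1.
  47 = 1*33 + 14, so a_2 = 1.
  33 = 2*14 + 5, so a_3 = 2.
  14 = 2*5 + 4, so a_4 = 2.
  5 = 1*4 + 1, so a_5 = 1.
  4 = 4*1 + 0, so a_6 = 4.
The remainder reaches 0 after 7 divisions, so the expansion has 7 partial quotients, read off in order.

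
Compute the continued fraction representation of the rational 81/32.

Run the Euclidean algorithm on 81 and 32; the successive quotients are the partial quotients a_0, a_1, ... (each step inverts the fractional part left over by the previous one):
  81 = 2*32 + 17, so a_0 = 2.
  32 = 1*17 + 15, so a_1 = 1.
  17 = 1*15 + 2, so a_2 = 1.
  15 = 7*2 + 1, so a_3 = 7.
  2 = 2*1 + 0, so a_4 = 2.
The remainder reaches 0 after 5 divisions, so the expansion has 5 partial quotients, read off in order.

[2; 1, 1, 7, 2]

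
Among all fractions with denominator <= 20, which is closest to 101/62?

31/19

Expand x = 101/62 as a continued fraction with the Euclidean algorithm:
  101 = 1*62 + 39, so a_0 = 1.
  62 = 1*39 + 23, so a_1 = 1.
  39 = 1*23 + 16, so a_2 = 1.
  23 = 1*16 + 7, so a_3 = 1.
  16 = 2*7 + 2, so a_4 = 2.
  7 = 3*2 + 1, so a_5 = 3.
  2 = 2*1 + 0, so a_6 = 2.
so x = [1; 1, 1, 1, 2, 3, 2].
Convergents (p_i = a_i*p_{i-1} + p_{i-2}, q_i = a_i*q_{i-1} + q_{i-2} with p_{-2}=0, p_{-1}=1, q_{-2}=1, q_{-1}=0), until the denominator exceeds 20:
  i=0: a_0=1, p_0 = 1*1 + 0 = 1, q_0 = 1*0 + 1 = 1.
  i=1: a_1=1, p_1 = 1*1 + 1 = 2, q_1 = 1*1 + 0 = 1.
  i=2: a_2=1, p_2 = 1*2 + 1 = 3, q_2 = 1*1 + 1 = 2.
  i=3: a_3=1, p_3 = 1*3 + 2 = 5, q_3 = 1*2 + 1 = 3.
  i=4: a_4=2, p_4 = 2*5 + 3 = 13, q_4 = 2*3 + 2 = 8.
  i=5: a_5=3, p_5 = 3*13 + 5 = 44, q_5 = 3*8 + 3 = 27.
q_5 = 27 > 20, so the last convergent with denominator <= 20 is p_4/q_4 = 13/8.
The closest fraction with denominator <= 20 is either p_4/q_4 or the intermediate fraction (k*p_4 + p_3)/(k*q_4 + q_3) with the largest k >= 1 whose denominator stays <= 20; these approach x as k grows, and every other convergent or intermediate fraction in range is farther away.
Largest k: floor((20 - q_3)/q_4) = floor((20 - 3)/8) = 2.
That gives (2*13 + 5)/(2*8 + 3) = 31/19.
Compare the errors: |x - 13/8| = |101*8 - 13*62|/(62*8) = 2/496, and |x - 31/19| = |101*19 - 31*62|/(62*19) = 3/1178.
Cross-multiplying, 3*496 = 1488 < 2356 = 2*1178, so 3/1178 is smaller: the intermediate fraction 31/19 is closer to x than 13/8.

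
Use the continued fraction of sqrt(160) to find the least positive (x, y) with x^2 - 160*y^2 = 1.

(x, y) = (721, 57)

First expand sqrt(160) as a continued fraction. With x_i = (sqrt(160) + m_i)/d_i and (m_0, d_0) = (0, 1): a_0 = floor(sqrt(160)) = 12, since 12^2 = 144 <= 160 < 169 = 13^2.
Iterate m_{i+1} = d_i*a_i - m_i, d_{i+1} = (160 - m_{i+1}^2)/d_i, a_{i+1} = floor((a_0 + m_{i+1})/d_{i+1}):
  m_1 = 1*12 - 0 = 12, d_1 = (160 - 12^2)/1 = 16/1 = 16, a_1 = floor((12 + 12)/16) = 1.
  m_2 = 16*1 - 12 = 4, d_2 = (160 - 4^2)/16 = 144/16 = 9, a_2 = floor((12 + 4)/9) = 1.
  m_3 = 9*1 - 4 = 5, d_3 = (160 - 5^2)/9 = 135/9 = 15, a_3 = floor((12 + 5)/15) = 1.
  m_4 = 15*1 - 5 = 10, d_4 = (160 - 10^2)/15 = 60/15 = 4, a_4 = floor((12 + 10)/4) = 5.
  m_5 = 4*5 - 10 = 10, d_5 = (160 - 10^2)/4 = 60/4 = 15, a_5 = floor((12 + 10)/15) = 1.
  m_6 = 15*1 - 10 = 5, d_6 = (160 - 5^2)/15 = 135/15 = 9, a_6 = floor((12 + 5)/9) = 1.
  m_7 = 9*1 - 5 = 4, d_7 = (160 - 4^2)/9 = 144/9 = 16, a_7 = floor((12 + 4)/16) = 1.
  m_8 = 16*1 - 4 = 12, d_8 = (160 - 12^2)/16 = 16/16 = 1, a_8 = floor((12 + 12)/1) = 24.
  m_9 = 1*24 - 12 = 12, d_9 = (160 - 12^2)/1 = 16/1 = 16: (m_9, d_9) = (m_1, d_1) = (12, 16), so from here the quotients repeat a_1, ..., a_8; the period length is 8.
So sqrt(160) = [12; (1, 1, 1, 5, 1, 1, 1, 24)] with period length k = 8.
k is even, so the fundamental solution of x^2 - 160y^2 = 1 is (p_{k-1}, q_{k-1}) = (p_7, q_7); compute convergents through index 7.
Convergents (p_i = a_i*p_{i-1} + p_{i-2}, q_i = a_i*q_{i-1} + q_{i-2} with p_{-2}=0, p_{-1}=1, q_{-2}=1, q_{-1}=0):
  i=0: a_0=12, p_0 = 12*1 + 0 = 12, q_0 = 12*0 + 1 = 1.
  i=1: a_1=1, p_1 = 1*12 + 1 = 13, q_1 = 1*1 + 0 = 1.
  i=2: a_2=1, p_2 = 1*13 + 12 = 25, q_2 = 1*1 + 1 = 2.
  i=3: a_3=1, p_3 = 1*25 + 13 = 38, q_3 = 1*2 + 1 = 3.
  i=4: a_4=5, p_4 = 5*38 + 25 = 215, q_4 = 5*3 + 2 = 17.
  i=5: a_5=1, p_5 = 1*215 + 38 = 253, q_5 = 1*17 + 3 = 20.
  i=6: a_6=1, p_6 = 1*253 + 215 = 468, q_6 = 1*20 + 17 = 37.
  i=7: a_7=1, p_7 = 1*468 + 253 = 721, q_7 = 1*37 + 20 = 57.
Check: 721^2 - 160*57^2 = 519841 - 519840 = 1, so (x, y) = (721, 57) solves the equation, and by the theorem it is the least positive solution.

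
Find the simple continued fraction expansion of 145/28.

Run the Euclidean algorithm on 145 and 28; the successive quotients are the partial quotients a_0, a_1, ... (each step inverts the fractional part left over by the previous one):
  145 = 5*28 + 5, so a_0 = 5.
  28 = 5*5 + 3, so a_1 = 5.
  5 = 1*3 + 2, so a_2 = 1.
  3 = 1*2 + 1, so a_3 = 1.
  2 = 2*1 + 0, so a_4 = 2.
The remainder reaches 0 after 5 divisions, so the expansion has 5 partial quotients, read off in order.

[5; 5, 1, 1, 2]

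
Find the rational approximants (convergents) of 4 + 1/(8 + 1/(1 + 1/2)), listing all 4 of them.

4/1, 33/8, 37/9, 107/26

Using the convergent recurrence p_i = a_i*p_{i-1} + p_{i-2}, q_i = a_i*q_{i-1} + q_{i-2} with p_{-2}=0, p_{-1}=1, q_{-2}=1, q_{-1}=0:
  i=0: a_0=4, p_0 = 4*1 + 0 = 4, q_0 = 4*0 + 1 = 1.
  i=1: a_1=8, p_1 = 8*4 + 1 = 33, q_1 = 8*1 + 0 = 8.
  i=2: a_2=1, p_2 = 1*33 + 4 = 37, q_2 = 1*8 + 1 = 9.
  i=3: a_3=2, p_3 = 2*37 + 33 = 107, q_3 = 2*9 + 8 = 26.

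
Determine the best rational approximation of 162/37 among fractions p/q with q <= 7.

Expand x = 162/37 as a continued fraction with the Euclidean algorithm:
  162 = 4*37 + 14, so a_0 = 4.
  37 = 2*14 + 9, so a_1 = 2.
  14 = 1*9 + 5, so a_2 = 1.
  9 = 1*5 + 4, so a_3 = 1.
  5 = 1*4 + 1, so a_4 = 1.
  4 = 4*1 + 0, so a_5 = 4.
so x = [4; 2, 1, 1, 1, 4].
Convergents (p_i = a_i*p_{i-1} + p_{i-2}, q_i = a_i*q_{i-1} + q_{i-2} with p_{-2}=0, p_{-1}=1, q_{-2}=1, q_{-1}=0), until the denominator exceeds 7:
  i=0: a_0=4, p_0 = 4*1 + 0 = 4, q_0 = 4*0 + 1 = 1.
  i=1: a_1=2, p_1 = 2*4 + 1 = 9, q_1 = 2*1 + 0 = 2.
  i=2: a_2=1, p_2 = 1*9 + 4 = 13, q_2 = 1*2 + 1 = 3.
  i=3: a_3=1, p_3 = 1*13 + 9 = 22, q_3 = 1*3 + 2 = 5.
  i=4: a_4=1, p_4 = 1*22 + 13 = 35, q_4 = 1*5 + 3 = 8.
q_4 = 8 > 7, so the last convergent with denominator <= 7 is p_3/q_3 = 22/5.
The closest fraction with denominator <= 7 is either p_3/q_3 or the intermediate fraction (k*p_3 + p_2)/(k*q_3 + q_2) with the largest k >= 1 whose denominator stays <= 7; these approach x as k grows, and every other convergent or intermediate fraction in range is farther away.
Largest k: floor((7 - q_2)/q_3) = floor((7 - 3)/5) = 0.
Since k = 0, no intermediate fraction beyond p_3/q_3 has denominator <= 7, so the convergent 22/5 is the closest (its error is |162*5 - 22*37|/(37*5) = 4/185).

22/5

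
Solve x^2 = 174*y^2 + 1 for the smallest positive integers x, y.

First expand sqrt(174) as a continued fraction. With x_i = (sqrt(174) + m_i)/d_i and (m_0, d_0) = (0, 1): a_0 = floor(sqrt(174)) = 13, since 13^2 = 169 <= 174 < 196 = 14^2.
Iterate m_{i+1} = d_i*a_i - m_i, d_{i+1} = (174 - m_{i+1}^2)/d_i, a_{i+1} = floor((a_0 + m_{i+1})/d_{i+1}):
  m_1 = 1*13 - 0 = 13, d_1 = (174 - 13^2)/1 = 5/1 = 5, a_1 = floor((13 + 13)/5) = 5.
  m_2 = 5*5 - 13 = 12, d_2 = (174 - 12^2)/5 = 30/5 = 6, a_2 = floor((13 + 12)/6) = 4.
  m_3 = 6*4 - 12 = 12, d_3 = (174 - 12^2)/6 = 30/6 = 5, a_3 = floor((13 + 12)/5) = 5.
  m_4 = 5*5 - 12 = 13, d_4 = (174 - 13^2)/5 = 5/5 = 1, a_4 = floor((13 + 13)/1) = 26.
  m_5 = 1*26 - 13 = 13, d_5 = (174 - 13^2)/1 = 5/1 = 5: (m_5, d_5) = (m_1, d_1) = (13, 5), so from here the quotients repeat a_1, ..., a_4; the period length is 4.
So sqrt(174) = [13; (5, 4, 5, 26)] with period length k = 4.
k is even, so the fundamental solution of x^2 - 174y^2 = 1 is (p_{k-1}, q_{k-1}) = (p_3, q_3); compute convergents through index 3.
Convergents (p_i = a_i*p_{i-1} + p_{i-2}, q_i = a_i*q_{i-1} + q_{i-2} with p_{-2}=0, p_{-1}=1, q_{-2}=1, q_{-1}=0):
  i=0: a_0=13, p_0 = 13*1 + 0 = 13, q_0 = 13*0 + 1 = 1.
  i=1: a_1=5, p_1 = 5*13 + 1 = 66, q_1 = 5*1 + 0 = 5.
  i=2: a_2=4, p_2 = 4*66 + 13 = 277, q_2 = 4*5 + 1 = 21.
  i=3: a_3=5, p_3 = 5*277 + 66 = 1451, q_3 = 5*21 + 5 = 110.
Check: 1451^2 - 174*110^2 = 2105401 - 2105400 = 1, so (x, y) = (1451, 110) solves the equation, and by the theorem it is the least positive solution.

(x, y) = (1451, 110)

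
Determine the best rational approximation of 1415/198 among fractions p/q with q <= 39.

243/34

Expand x = 1415/198 as a continued fraction with the Euclidean algorithm:
  1415 = 7*198 + 29, so a_0 = 7.
  198 = 6*29 + 24, so a_1 = 6.
  29 = 1*24 + 5, so a_2 = 1.
  24 = 4*5 + 4, so a_3 = 4.
  5 = 1*4 + 1, so a_4 = 1.
  4 = 4*1 + 0, so a_5 = 4.
so x = [7; 6, 1, 4, 1, 4].
Convergents (p_i = a_i*p_{i-1} + p_{i-2}, q_i = a_i*q_{i-1} + q_{i-2} with p_{-2}=0, p_{-1}=1, q_{-2}=1, q_{-1}=0), until the denominator exceeds 39:
  i=0: a_0=7, p_0 = 7*1 + 0 = 7, q_0 = 7*0 + 1 = 1.
  i=1: a_1=6, p_1 = 6*7 + 1 = 43, q_1 = 6*1 + 0 = 6.
  i=2: a_2=1, p_2 = 1*43 + 7 = 50, q_2 = 1*6 + 1 = 7.
  i=3: a_3=4, p_3 = 4*50 + 43 = 243, q_3 = 4*7 + 6 = 34.
  i=4: a_4=1, p_4 = 1*243 + 50 = 293, q_4 = 1*34 + 7 = 41.
q_4 = 41 > 39, so the last convergent with denominator <= 39 is p_3/q_3 = 243/34.
The closest fraction with denominator <= 39 is either p_3/q_3 or the intermediate fraction (k*p_3 + p_2)/(k*q_3 + q_2) with the largest k >= 1 whose denominator stays <= 39; these approach x as k grows, and every other convergent or intermediate fraction in range is farther away.
Largest k: floor((39 - q_2)/q_3) = floor((39 - 7)/34) = 0.
Since k = 0, no intermediate fraction beyond p_3/q_3 has denominator <= 39, so the convergent 243/34 is the closest (its error is |1415*34 - 243*198|/(198*34) = 4/6732).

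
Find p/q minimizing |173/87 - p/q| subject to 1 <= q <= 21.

2/1

Expand x = 173/87 as a continued fraction with the Euclidean algorithm:
  173 = 1*87 + 86, so a_0 = 1.
  87 = 1*86 + 1, so a_1 = 1.
  86 = 86*1 + 0, so a_2 = 86.
so x = [1; 1, 86].
Convergents (p_i = a_i*p_{i-1} + p_{i-2}, q_i = a_i*q_{i-1} + q_{i-2} with p_{-2}=0, p_{-1}=1, q_{-2}=1, q_{-1}=0), until the denominator exceeds 21:
  i=0: a_0=1, p_0 = 1*1 + 0 = 1, q_0 = 1*0 + 1 = 1.
  i=1: a_1=1, p_1 = 1*1 + 1 = 2, q_1 = 1*1 + 0 = 1.
  i=2: a_2=86, p_2 = 86*2 + 1 = 173, q_2 = 86*1 + 1 = 87.
q_2 = 87 > 21, so the last convergent with denominator <= 21 is p_1/q_1 = 2/1.
The closest fraction with denominator <= 21 is either p_1/q_1 or the intermediate fraction (k*p_1 + p_0)/(k*q_1 + q_0) with the largest k >= 1 whose denominator stays <= 21; these approach x as k grows, and every other convergent or intermediate fraction in range is farther away.
Largest k: floor((21 - q_0)/q_1) = floor((21 - 1)/1) = 20.
That gives (20*2 + 1)/(20*1 + 1) = 41/21.
Compare the errors: |x - 2/1| = |173*1 - 2*87|/(87*1) = 1/87, and |x - 41/21| = |173*21 - 41*87|/(87*21) = 66/1827.
Cross-multiplying, 1*1827 = 1827 < 5742 = 66*87, so 1/87 is smaller: the convergent 2/1 is closer to x than 41/21.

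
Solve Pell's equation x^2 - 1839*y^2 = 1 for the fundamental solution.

(x, y) = (26133415, 609404)

First expand sqrt(1839) as a continued fraction. With x_i = (sqrt(1839) + m_i)/d_i and (m_0, d_0) = (0, 1): a_0 = floor(sqrt(1839)) = 42, since 42^2 = 1764 <= 1839 < 1849 = 43^2.
Iterate m_{i+1} = d_i*a_i - m_i, d_{i+1} = (1839 - m_{i+1}^2)/d_i, a_{i+1} = floor((a_0 + m_{i+1})/d_{i+1}):
  m_1 = 1*42 - 0 = 42, d_1 = (1839 - 42^2)/1 = 75/1 = 75, a_1 = floor((42 + 42)/75) = 1.
  m_2 = 75*1 - 42 = 33, d_2 = (1839 - 33^2)/75 = 750/75 = 10, a_2 = floor((42 + 33)/10) = 7.
  m_3 = 10*7 - 33 = 37, d_3 = (1839 - 37^2)/10 = 470/10 = 47, a_3 = floor((42 + 37)/47) = 1.
  m_4 = 47*1 - 37 = 10, d_4 = (1839 - 10^2)/47 = 1739/47 = 37, a_4 = floor((42 + 10)/37) = 1.
  m_5 = 37*1 - 10 = 27, d_5 = (1839 - 27^2)/37 = 1110/37 = 30, a_5 = floor((42 + 27)/30) = 2.
  m_6 = 30*2 - 27 = 33, d_6 = (1839 - 33^2)/30 = 750/30 = 25, a_6 = floor((42 + 33)/25) = 3.
  m_7 = 25*3 - 33 = 42, d_7 = (1839 - 42^2)/25 = 75/25 = 3, a_7 = floor((42 + 42)/3) = 28.
  m_8 = 3*28 - 42 = 42, d_8 = (1839 - 42^2)/3 = 75/3 = 25, a_8 = floor((42 + 42)/25) = 3.
  m_9 = 25*3 - 42 = 33, d_9 = (1839 - 33^2)/25 = 750/25 = 30, a_9 = floor((42 + 33)/30) = 2.
  m_10 = 30*2 - 33 = 27, d_10 = (1839 - 27^2)/30 = 1110/30 = 37, a_10 = floor((42 + 27)/37) = 1.
  m_11 = 37*1 - 27 = 10, d_11 = (1839 - 10^2)/37 = 1739/37 = 47, a_11 = floor((42 + 10)/47) = 1.
  m_12 = 47*1 - 10 = 37, d_12 = (1839 - 37^2)/47 = 470/47 = 10, a_12 = floor((42 + 37)/10) = 7.
  m_13 = 10*7 - 37 = 33, d_13 = (1839 - 33^2)/10 = 750/10 = 75, a_13 = floor((42 + 33)/75) = 1.
  m_14 = 75*1 - 33 = 42, d_14 = (1839 - 42^2)/75 = 75/75 = 1, a_14 = floor((42 + 42)/1) = 84.
  m_15 = 1*84 - 42 = 42, d_15 = (1839 - 42^2)/1 = 75/1 = 75: (m_15, d_15) = (m_1, d_1) = (42, 75), so from here the quotients repeat a_1, ..., a_14; the period length is 14.
So sqrt(1839) = [42; (1, 7, 1, 1, 2, 3, 28, 3, 2, 1, 1, 7, 1, 84)] with period length k = 14.
k is even, so the fundamental solution of x^2 - 1839y^2 = 1 is (p_{k-1}, q_{k-1}) = (p_13, q_13); compute convergents through index 13.
Convergents (p_i = a_i*p_{i-1} + p_{i-2}, q_i = a_i*q_{i-1} + q_{i-2} with p_{-2}=0, p_{-1}=1, q_{-2}=1, q_{-1}=0):
  i=0: a_0=42, p_0 = 42*1 + 0 = 42, q_0 = 42*0 + 1 = 1.
  i=1: a_1=1, p_1 = 1*42 + 1 = 43, q_1 = 1*1 + 0 = 1.
  i=2: a_2=7, p_2 = 7*43 + 42 = 343, q_2 = 7*1 + 1 = 8.
  i=3: a_3=1, p_3 = 1*343 + 43 = 386, q_3 = 1*8 + 1 = 9.
  i=4: a_4=1, p_4 = 1*386 + 343 = 729, q_4 = 1*9 + 8 = 17.
  i=5: a_5=2, p_5 = 2*729 + 386 = 1844, q_5 = 2*17 + 9 = 43.
  i=6: a_6=3, p_6 = 3*1844 + 729 = 6261, q_6 = 3*43 + 17 = 146.
  i=7: a_7=28, p_7 = 28*6261 + 1844 = 177152, q_7 = 28*146 + 43 = 4131.
  i=8: a_8=3, p_8 = 3*177152 + 6261 = 537717, q_8 = 3*4131 + 146 = 12539.
  i=9: a_9=2, p_9 = 2*537717 + 177152 = 1252586, q_9 = 2*12539 + 4131 = 29209.
  i=10: a_10=1, p_10 = 1*1252586 + 537717 = 1790303, q_10 = 1*29209 + 12539 = 41748.
  i=11: a_11=1, p_11 = 1*1790303 + 1252586 = 3042889, q_11 = 1*41748 + 29209 = 70957.
  i=12: a_12=7, p_12 = 7*3042889 + 1790303 = 23090526, q_12 = 7*70957 + 41748 = 538447.
  i=13: a_13=1, p_13 = 1*23090526 + 3042889 = 26133415, q_13 = 1*538447 + 70957 = 609404.
Check: 26133415^2 - 1839*609404^2 = 682955379562225 - 682955379562224 = 1, so (x, y) = (26133415, 609404) solves the equation, and by the theorem it is the least positive solution.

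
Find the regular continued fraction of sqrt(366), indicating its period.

Write x_i = (sqrt(366) + m_i)/d_i with (m_0, d_0) = (0, 1). a_0 = floor(sqrt(366)) = 19, since 19^2 = 361 <= 366 < 400 = 20^2.
Iterate m_{i+1} = d_i*a_i - m_i, d_{i+1} = (366 - m_{i+1}^2)/d_i, a_{i+1} = floor((a_0 + m_{i+1})/d_{i+1}):
  m_1 = 1*19 - 0 = 19, d_1 = (366 - 19^2)/1 = 5/1 = 5, a_1 = floor((19 + 19)/5) = 7.
  m_2 = 5*7 - 19 = 16, d_2 = (366 - 16^2)/5 = 110/5 = 22, a_2 = floor((19 + 16)/22) = 1.
  m_3 = 22*1 - 16 = 6, d_3 = (366 - 6^2)/22 = 330/22 = 15, a_3 = floor((19 + 6)/15) = 1.
  m_4 = 15*1 - 6 = 9, d_4 = (366 - 9^2)/15 = 285/15 = 19, a_4 = floor((19 + 9)/19) = 1.
  m_5 = 19*1 - 9 = 10, d_5 = (366 - 10^2)/19 = 266/19 = 14, a_5 = floor((19 + 10)/14) = 2.
  m_6 = 14*2 - 10 = 18, d_6 = (366 - 18^2)/14 = 42/14 = 3, a_6 = floor((19 + 18)/3) = 12.
  m_7 = 3*12 - 18 = 18, d_7 = (366 - 18^2)/3 = 42/3 = 14, a_7 = floor((19 + 18)/14) = 2.
  m_8 = 14*2 - 18 = 10, d_8 = (366 - 10^2)/14 = 266/14 = 19, a_8 = floor((19 + 10)/19) = 1.
  m_9 = 19*1 - 10 = 9, d_9 = (366 - 9^2)/19 = 285/19 = 15, a_9 = floor((19 + 9)/15) = 1.
  m_10 = 15*1 - 9 = 6, d_10 = (366 - 6^2)/15 = 330/15 = 22, a_10 = floor((19 + 6)/22) = 1.
  m_11 = 22*1 - 6 = 16, d_11 = (366 - 16^2)/22 = 110/22 = 5, a_11 = floor((19 + 16)/5) = 7.
  m_12 = 5*7 - 16 = 19, d_12 = (366 - 19^2)/5 = 5/5 = 1, a_12 = floor((19 + 19)/1) = 38.
  m_13 = 1*38 - 19 = 19, d_13 = (366 - 19^2)/1 = 5/1 = 5: (m_13, d_13) = (m_1, d_1) = (19, 5), so from here the quotients repeat a_1, ..., a_12; the period length is 12.
Hence the expansion of sqrt(366) is a_0 = 19 followed by the repeating block 7, 1, 1, 1, 2, 12, 2, 1, 1, 1, 7, 38 (period 12).

[19; (7, 1, 1, 1, 2, 12, 2, 1, 1, 1, 7, 38)]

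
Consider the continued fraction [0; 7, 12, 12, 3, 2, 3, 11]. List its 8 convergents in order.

0/1, 1/7, 12/85, 145/1027, 447/3166, 1039/7359, 3564/25243, 40243/285032

Using the convergent recurrence p_i = a_i*p_{i-1} + p_{i-2}, q_i = a_i*q_{i-1} + q_{i-2} with p_{-2}=0, p_{-1}=1, q_{-2}=1, q_{-1}=0:
  i=0: a_0=0, p_0 = 0*1 + 0 = 0, q_0 = 0*0 + 1 = 1.
  i=1: a_1=7, p_1 = 7*0 + 1 = 1, q_1 = 7*1 + 0 = 7.
  i=2: a_2=12, p_2 = 12*1 + 0 = 12, q_2 = 12*7 + 1 = 85.
  i=3: a_3=12, p_3 = 12*12 + 1 = 145, q_3 = 12*85 + 7 = 1027.
  i=4: a_4=3, p_4 = 3*145 + 12 = 447, q_4 = 3*1027 + 85 = 3166.
  i=5: a_5=2, p_5 = 2*447 + 145 = 1039, q_5 = 2*3166 + 1027 = 7359.
  i=6: a_6=3, p_6 = 3*1039 + 447 = 3564, q_6 = 3*7359 + 3166 = 25243.
  i=7: a_7=11, p_7 = 11*3564 + 1039 = 40243, q_7 = 11*25243 + 7359 = 285032.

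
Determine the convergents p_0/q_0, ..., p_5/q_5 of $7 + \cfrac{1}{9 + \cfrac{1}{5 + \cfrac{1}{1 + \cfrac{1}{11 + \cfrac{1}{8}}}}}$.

7/1, 64/9, 327/46, 391/55, 4628/651, 37415/5263

Using the convergent recurrence p_i = a_i*p_{i-1} + p_{i-2}, q_i = a_i*q_{i-1} + q_{i-2} with p_{-2}=0, p_{-1}=1, q_{-2}=1, q_{-1}=0:
  i=0: a_0=7, p_0 = 7*1 + 0 = 7, q_0 = 7*0 + 1 = 1.
  i=1: a_1=9, p_1 = 9*7 + 1 = 64, q_1 = 9*1 + 0 = 9.
  i=2: a_2=5, p_2 = 5*64 + 7 = 327, q_2 = 5*9 + 1 = 46.
  i=3: a_3=1, p_3 = 1*327 + 64 = 391, q_3 = 1*46 + 9 = 55.
  i=4: a_4=11, p_4 = 11*391 + 327 = 4628, q_4 = 11*55 + 46 = 651.
  i=5: a_5=8, p_5 = 8*4628 + 391 = 37415, q_5 = 8*651 + 55 = 5263.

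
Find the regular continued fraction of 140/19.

[7; 2, 1, 2, 2]

Run the Euclidean algorithm on 140 and 19; the successive quotients are the partial quotients a_0, a_1, ... (each step inverts the fractional part left over by the previous one):
  140 = 7*19 + 7, so a_0 = 7.
  19 = 2*7 + 5, so a_1 = 2.
  7 = 1*5 + 2, so a_2 = 1.
  5 = 2*2 + 1, so a_3 = 2.
  2 = 2*1 + 0, so a_4 = 2.
The remainder reaches 0 after 5 divisions, so the expansion has 5 partial quotients, read off in order.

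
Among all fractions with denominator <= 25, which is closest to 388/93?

96/23

Expand x = 388/93 as a continued fraction with the Euclidean algorithm:
  388 = 4*93 + 16, so a_0 = 4.
  93 = 5*16 + 13, so a_1 = 5.
  16 = 1*13 + 3, so a_2 = 1.
  13 = 4*3 + 1, so a_3 = 4.
  3 = 3*1 + 0, so a_4 = 3.
so x = [4; 5, 1, 4, 3].
Convergents (p_i = a_i*p_{i-1} + p_{i-2}, q_i = a_i*q_{i-1} + q_{i-2} with p_{-2}=0, p_{-1}=1, q_{-2}=1, q_{-1}=0), until the denominator exceeds 25:
  i=0: a_0=4, p_0 = 4*1 + 0 = 4, q_0 = 4*0 + 1 = 1.
  i=1: a_1=5, p_1 = 5*4 + 1 = 21, q_1 = 5*1 + 0 = 5.
  i=2: a_2=1, p_2 = 1*21 + 4 = 25, q_2 = 1*5 + 1 = 6.
  i=3: a_3=4, p_3 = 4*25 + 21 = 121, q_3 = 4*6 + 5 = 29.
q_3 = 29 > 25, so the last convergent with denominator <= 25 is p_2/q_2 = 25/6.
The closest fraction with denominator <= 25 is either p_2/q_2 or the intermediate fraction (k*p_2 + p_1)/(k*q_2 + q_1) with the largest k >= 1 whose denominator stays <= 25; these approach x as k grows, and every other convergent or intermediate fraction in range is farther away.
Largest k: floor((25 - q_1)/q_2) = floor((25 - 5)/6) = 3.
That gives (3*25 + 21)/(3*6 + 5) = 96/23.
Compare the errors: |x - 25/6| = |388*6 - 25*93|/(93*6) = 3/558, and |x - 96/23| = |388*23 - 96*93|/(93*23) = 4/2139.
Cross-multiplying, 4*558 = 2232 < 6417 = 3*2139, so 4/2139 is smaller: the intermediate fraction 96/23 is closer to x than 25/6.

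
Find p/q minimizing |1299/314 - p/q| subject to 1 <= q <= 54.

211/51

Expand x = 1299/314 as a continued fraction with the Euclidean algorithm:
  1299 = 4*314 + 43, so a_0 = 4.
  314 = 7*43 + 13, so a_1 = 7.
  43 = 3*13 + 4, so a_2 = 3.
  13 = 3*4 + 1, so a_3 = 3.
  4 = 4*1 + 0, so a_4 = 4.
so x = [4; 7, 3, 3, 4].
Convergents (p_i = a_i*p_{i-1} + p_{i-2}, q_i = a_i*q_{i-1} + q_{i-2} with p_{-2}=0, p_{-1}=1, q_{-2}=1, q_{-1}=0), until the denominator exceeds 54:
  i=0: a_0=4, p_0 = 4*1 + 0 = 4, q_0 = 4*0 + 1 = 1.
  i=1: a_1=7, p_1 = 7*4 + 1 = 29, q_1 = 7*1 + 0 = 7.
  i=2: a_2=3, p_2 = 3*29 + 4 = 91, q_2 = 3*7 + 1 = 22.
  i=3: a_3=3, p_3 = 3*91 + 29 = 302, q_3 = 3*22 + 7 = 73.
q_3 = 73 > 54, so the last convergent with denominator <= 54 is p_2/q_2 = 91/22.
The closest fraction with denominator <= 54 is either p_2/q_2 or the intermediate fraction (k*p_2 + p_1)/(k*q_2 + q_1) with the largest k >= 1 whose denominator stays <= 54; these approach x as k grows, and every other convergent or intermediate fraction in range is farther away.
Largest k: floor((54 - q_1)/q_2) = floor((54 - 7)/22) = 2.
That gives (2*91 + 29)/(2*22 + 7) = 211/51.
Compare the errors: |x - 91/22| = |1299*22 - 91*314|/(314*22) = 4/6908, and |x - 211/51| = |1299*51 - 211*314|/(314*51) = 5/16014.
Cross-multiplying, 5*6908 = 34540 < 64056 = 4*16014, so 5/16014 is smaller: the intermediate fraction 211/51 is closer to x than 91/22.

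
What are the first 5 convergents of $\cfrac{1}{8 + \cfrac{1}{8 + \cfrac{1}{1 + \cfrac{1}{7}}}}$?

0/1, 1/8, 8/65, 9/73, 71/576

Using the convergent recurrence p_i = a_i*p_{i-1} + p_{i-2}, q_i = a_i*q_{i-1} + q_{i-2} with p_{-2}=0, p_{-1}=1, q_{-2}=1, q_{-1}=0:
  i=0: a_0=0, p_0 = 0*1 + 0 = 0, q_0 = 0*0 + 1 = 1.
  i=1: a_1=8, p_1 = 8*0 + 1 = 1, q_1 = 8*1 + 0 = 8.
  i=2: a_2=8, p_2 = 8*1 + 0 = 8, q_2 = 8*8 + 1 = 65.
  i=3: a_3=1, p_3 = 1*8 + 1 = 9, q_3 = 1*65 + 8 = 73.
  i=4: a_4=7, p_4 = 7*9 + 8 = 71, q_4 = 7*73 + 65 = 576.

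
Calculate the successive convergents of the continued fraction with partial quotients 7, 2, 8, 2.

Using the convergent recurrence p_i = a_i*p_{i-1} + p_{i-2}, q_i = a_i*q_{i-1} + q_{i-2} with p_{-2}=0, p_{-1}=1, q_{-2}=1, q_{-1}=0:
  i=0: a_0=7, p_0 = 7*1 + 0 = 7, q_0 = 7*0 + 1 = 1.
  i=1: a_1=2, p_1 = 2*7 + 1 = 15, q_1 = 2*1 + 0 = 2.
  i=2: a_2=8, p_2 = 8*15 + 7 = 127, q_2 = 8*2 + 1 = 17.
  i=3: a_3=2, p_3 = 2*127 + 15 = 269, q_3 = 2*17 + 2 = 36.

7/1, 15/2, 127/17, 269/36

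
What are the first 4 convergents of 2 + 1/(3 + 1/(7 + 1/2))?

2/1, 7/3, 51/22, 109/47

Using the convergent recurrence p_i = a_i*p_{i-1} + p_{i-2}, q_i = a_i*q_{i-1} + q_{i-2} with p_{-2}=0, p_{-1}=1, q_{-2}=1, q_{-1}=0:
  i=0: a_0=2, p_0 = 2*1 + 0 = 2, q_0 = 2*0 + 1 = 1.
  i=1: a_1=3, p_1 = 3*2 + 1 = 7, q_1 = 3*1 + 0 = 3.
  i=2: a_2=7, p_2 = 7*7 + 2 = 51, q_2 = 7*3 + 1 = 22.
  i=3: a_3=2, p_3 = 2*51 + 7 = 109, q_3 = 2*22 + 3 = 47.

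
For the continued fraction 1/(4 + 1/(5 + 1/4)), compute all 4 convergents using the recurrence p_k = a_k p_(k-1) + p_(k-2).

Using the convergent recurrence p_i = a_i*p_{i-1} + p_{i-2}, q_i = a_i*q_{i-1} + q_{i-2} with p_{-2}=0, p_{-1}=1, q_{-2}=1, q_{-1}=0:
  i=0: a_0=0, p_0 = 0*1 + 0 = 0, q_0 = 0*0 + 1 = 1.
  i=1: a_1=4, p_1 = 4*0 + 1 = 1, q_1 = 4*1 + 0 = 4.
  i=2: a_2=5, p_2 = 5*1 + 0 = 5, q_2 = 5*4 + 1 = 21.
  i=3: a_3=4, p_3 = 4*5 + 1 = 21, q_3 = 4*21 + 4 = 88.

0/1, 1/4, 5/21, 21/88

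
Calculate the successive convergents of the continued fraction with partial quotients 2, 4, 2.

2/1, 9/4, 20/9

Using the convergent recurrence p_i = a_i*p_{i-1} + p_{i-2}, q_i = a_i*q_{i-1} + q_{i-2} with p_{-2}=0, p_{-1}=1, q_{-2}=1, q_{-1}=0:
  i=0: a_0=2, p_0 = 2*1 + 0 = 2, q_0 = 2*0 + 1 = 1.
  i=1: a_1=4, p_1 = 4*2 + 1 = 9, q_1 = 4*1 + 0 = 4.
  i=2: a_2=2, p_2 = 2*9 + 2 = 20, q_2 = 2*4 + 1 = 9.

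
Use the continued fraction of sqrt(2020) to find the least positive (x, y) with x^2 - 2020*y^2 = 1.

First expand sqrt(2020) as a continued fraction. With x_i = (sqrt(2020) + m_i)/d_i and (m_0, d_0) = (0, 1): a_0 = floor(sqrt(2020)) = 44, since 44^2 = 1936 <= 2020 < 2025 = 45^2.
Iterate m_{i+1} = d_i*a_i - m_i, d_{i+1} = (2020 - m_{i+1}^2)/d_i, a_{i+1} = floor((a_0 + m_{i+1})/d_{i+1}):
  m_1 = 1*44 - 0 = 44, d_1 = (2020 - 44^2)/1 = 84/1 = 84, a_1 = floor((44 + 44)/84) = 1.
  m_2 = 84*1 - 44 = 40, d_2 = (2020 - 40^2)/84 = 420/84 = 5, a_2 = floor((44 + 40)/5) = 16.
  m_3 = 5*16 - 40 = 40, d_3 = (2020 - 40^2)/5 = 420/5 = 84, a_3 = floor((44 + 40)/84) = 1.
  m_4 = 84*1 - 40 = 44, d_4 = (2020 - 44^2)/84 = 84/84 = 1, a_4 = floor((44 + 44)/1) = 88.
  m_5 = 1*88 - 44 = 44, d_5 = (2020 - 44^2)/1 = 84/1 = 84: (m_5, d_5) = (m_1, d_1) = (44, 84), so from here the quotients repeat a_1, ..., a_4; the period length is 4.
So sqrt(2020) = [44; (1, 16, 1, 88)] with period length k = 4.
k is even, so the fundamental solution of x^2 - 2020y^2 = 1 is (p_{k-1}, q_{k-1}) = (p_3, q_3); compute convergents through index 3.
Convergents (p_i = a_i*p_{i-1} + p_{i-2}, q_i = a_i*q_{i-1} + q_{i-2} with p_{-2}=0, p_{-1}=1, q_{-2}=1, q_{-1}=0):
  i=0: a_0=44, p_0 = 44*1 + 0 = 44, q_0 = 44*0 + 1 = 1.
  i=1: a_1=1, p_1 = 1*44 + 1 = 45, q_1 = 1*1 + 0 = 1.
  i=2: a_2=16, p_2 = 16*45 + 44 = 764, q_2 = 16*1 + 1 = 17.
  i=3: a_3=1, p_3 = 1*764 + 45 = 809, q_3 = 1*17 + 1 = 18.
Check: 809^2 - 2020*18^2 = 654481 - 654480 = 1, so (x, y) = (809, 18) solves the equation, and by the theorem it is the least positive solution.

(x, y) = (809, 18)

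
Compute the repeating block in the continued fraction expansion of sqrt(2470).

Write x_i = (sqrt(2470) + m_i)/d_i with (m_0, d_0) = (0, 1). a_0 = floor(sqrt(2470)) = 49, since 49^2 = 2401 <= 2470 < 2500 = 50^2.
Iterate m_{i+1} = d_i*a_i - m_i, d_{i+1} = (2470 - m_{i+1}^2)/d_i, a_{i+1} = floor((a_0 + m_{i+1})/d_{i+1}):
  m_1 = 1*49 - 0 = 49, d_1 = (2470 - 49^2)/1 = 69/1 = 69, a_1 = floor((49 + 49)/69) = 1.
  m_2 = 69*1 - 49 = 20, d_2 = (2470 - 20^2)/69 = 2070/69 = 30, a_2 = floor((49 + 20)/30) = 2.
  m_3 = 30*2 - 20 = 40, d_3 = (2470 - 40^2)/30 = 870/30 = 29, a_3 = floor((49 + 40)/29) = 3.
  m_4 = 29*3 - 40 = 47, d_4 = (2470 - 47^2)/29 = 261/29 = 9, a_4 = floor((49 + 47)/9) = 10.
  m_5 = 9*10 - 47 = 43, d_5 = (2470 - 43^2)/9 = 621/9 = 69, a_5 = floor((49 + 43)/69) = 1.
  m_6 = 69*1 - 43 = 26, d_6 = (2470 - 26^2)/69 = 1794/69 = 26, a_6 = floor((49 + 26)/26) = 2.
  m_7 = 26*2 - 26 = 26, d_7 = (2470 - 26^2)/26 = 1794/26 = 69, a_7 = floor((49 + 26)/69) = 1.
  m_8 = 69*1 - 26 = 43, d_8 = (2470 - 43^2)/69 = 621/69 = 9, a_8 = floor((49 + 43)/9) = 10.
  m_9 = 9*10 - 43 = 47, d_9 = (2470 - 47^2)/9 = 261/9 = 29, a_9 = floor((49 + 47)/29) = 3.
  m_10 = 29*3 - 47 = 40, d_10 = (2470 - 40^2)/29 = 870/29 = 30, a_10 = floor((49 + 40)/30) = 2.
  m_11 = 30*2 - 40 = 20, d_11 = (2470 - 20^2)/30 = 2070/30 = 69, a_11 = floor((49 + 20)/69) = 1.
  m_12 = 69*1 - 20 = 49, d_12 = (2470 - 49^2)/69 = 69/69 = 1, a_12 = floor((49 + 49)/1) = 98.
  m_13 = 1*98 - 49 = 49, d_13 = (2470 - 49^2)/1 = 69/1 = 69: (m_13, d_13) = (m_1, d_1) = (49, 69), so from here the quotients repeat a_1, ..., a_12; the period length is 12.
Hence the expansion of sqrt(2470) is a_0 = 49 followed by the repeating block 1, 2, 3, 10, 1, 2, 1, 10, 3, 2, 1, 98 (period 12).

[49; (1, 2, 3, 10, 1, 2, 1, 10, 3, 2, 1, 98)]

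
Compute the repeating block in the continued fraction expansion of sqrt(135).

Write x_i = (sqrt(135) + m_i)/d_i with (m_0, d_0) = (0, 1). a_0 = floor(sqrt(135)) = 11, since 11^2 = 121 <= 135 < 144 = 12^2.
Iterate m_{i+1} = d_i*a_i - m_i, d_{i+1} = (135 - m_{i+1}^2)/d_i, a_{i+1} = floor((a_0 + m_{i+1})/d_{i+1}):
  m_1 = 1*11 - 0 = 11, d_1 = (135 - 11^2)/1 = 14/1 = 14, a_1 = floor((11 + 11)/14) = 1.
  m_2 = 14*1 - 11 = 3, d_2 = (135 - 3^2)/14 = 126/14 = 9, a_2 = floor((11 + 3)/9) = 1.
  m_3 = 9*1 - 3 = 6, d_3 = (135 - 6^2)/9 = 99/9 = 11, a_3 = floor((11 + 6)/11) = 1.
  m_4 = 11*1 - 6 = 5, d_4 = (135 - 5^2)/11 = 110/11 = 10, a_4 = floor((11 + 5)/10) = 1.
  m_5 = 10*1 - 5 = 5, d_5 = (135 - 5^2)/10 = 110/10 = 11, a_5 = floor((11 + 5)/11) = 1.
  m_6 = 11*1 - 5 = 6, d_6 = (135 - 6^2)/11 = 99/11 = 9, a_6 = floor((11 + 6)/9) = 1.
  m_7 = 9*1 - 6 = 3, d_7 = (135 - 3^2)/9 = 126/9 = 14, a_7 = floor((11 + 3)/14) = 1.
  m_8 = 14*1 - 3 = 11, d_8 = (135 - 11^2)/14 = 14/14 = 1, a_8 = floor((11 + 11)/1) = 22.
  m_9 = 1*22 - 11 = 11, d_9 = (135 - 11^2)/1 = 14/1 = 14: (m_9, d_9) = (m_1, d_1) = (11, 14), so from here the quotients repeat a_1, ..., a_8; the period length is 8.
Hence the expansion of sqrt(135) is a_0 = 11 followed by the repeating block 1, 1, 1, 1, 1, 1, 1, 22 (period 8).

[11; (1, 1, 1, 1, 1, 1, 1, 22)]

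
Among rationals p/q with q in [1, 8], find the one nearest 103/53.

2/1

Expand x = 103/53 as a continued fraction with the Euclidean algorithm:
  103 = 1*53 + 50, so a_0 = 1.
  53 = 1*50 + 3, so a_1 = 1.
  50 = 16*3 + 2, so a_2 = 16.
  3 = 1*2 + 1, so a_3 = 1.
  2 = 2*1 + 0, so a_4 = 2.
so x = [1; 1, 16, 1, 2].
Convergents (p_i = a_i*p_{i-1} + p_{i-2}, q_i = a_i*q_{i-1} + q_{i-2} with p_{-2}=0, p_{-1}=1, q_{-2}=1, q_{-1}=0), until the denominator exceeds 8:
  i=0: a_0=1, p_0 = 1*1 + 0 = 1, q_0 = 1*0 + 1 = 1.
  i=1: a_1=1, p_1 = 1*1 + 1 = 2, q_1 = 1*1 + 0 = 1.
  i=2: a_2=16, p_2 = 16*2 + 1 = 33, q_2 = 16*1 + 1 = 17.
q_2 = 17 > 8, so the last convergent with denominator <= 8 is p_1/q_1 = 2/1.
The closest fraction with denominator <= 8 is either p_1/q_1 or the intermediate fraction (k*p_1 + p_0)/(k*q_1 + q_0) with the largest k >= 1 whose denominator stays <= 8; these approach x as k grows, and every other convergent or intermediate fraction in range is farther away.
Largest k: floor((8 - q_0)/q_1) = floor((8 - 1)/1) = 7.
That gives (7*2 + 1)/(7*1 + 1) = 15/8.
Compare the errors: |x - 2/1| = |103*1 - 2*53|/(53*1) = 3/53, and |x - 15/8| = |103*8 - 15*53|/(53*8) = 29/424.
Cross-multiplying, 3*424 = 1272 < 1537 = 29*53, so 3/53 is smaller: the convergent 2/1 is closer to x than 15/8.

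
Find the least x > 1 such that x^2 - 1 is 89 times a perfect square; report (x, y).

First expand sqrt(89) as a continued fraction. With x_i = (sqrt(89) + m_i)/d_i and (m_0, d_0) = (0, 1): a_0 = floor(sqrt(89)) = 9, since 9^2 = 81 <= 89 < 100 = 10^2.
Iterate m_{i+1} = d_i*a_i - m_i, d_{i+1} = (89 - m_{i+1}^2)/d_i, a_{i+1} = floor((a_0 + m_{i+1})/d_{i+1}):
  m_1 = 1*9 - 0 = 9, d_1 = (89 - 9^2)/1 = 8/1 = 8, a_1 = floor((9 + 9)/8) = 2.
  m_2 = 8*2 - 9 = 7, d_2 = (89 - 7^2)/8 = 40/8 = 5, a_2 = floor((9 + 7)/5) = 3.
  m_3 = 5*3 - 7 = 8, d_3 = (89 - 8^2)/5 = 25/5 = 5, a_3 = floor((9 + 8)/5) = 3.
  m_4 = 5*3 - 8 = 7, d_4 = (89 - 7^2)/5 = 40/5 = 8, a_4 = floor((9 + 7)/8) = 2.
  m_5 = 8*2 - 7 = 9, d_5 = (89 - 9^2)/8 = 8/8 = 1, a_5 = floor((9 + 9)/1) = 18.
  m_6 = 1*18 - 9 = 9, d_6 = (89 - 9^2)/1 = 8/1 = 8: (m_6, d_6) = (m_1, d_1) = (9, 8), so from here the quotients repeat a_1, ..., a_5; the period length is 5.
So sqrt(89) = [9; (2, 3, 3, 2, 18)] with period length k = 5.
k is odd, so (p_{k-1}, q_{k-1}) only solves x^2 - 89y^2 = -1 and the fundamental solution of x^2 - 89y^2 = 1 is (p_{2k-1}, q_{2k-1}) = (p_9, q_9); compute convergents through index 9, running through the period twice.
Convergents (p_i = a_i*p_{i-1} + p_{i-2}, q_i = a_i*q_{i-1} + q_{i-2} with p_{-2}=0, p_{-1}=1, q_{-2}=1, q_{-1}=0):
  i=0: a_0=9, p_0 = 9*1 + 0 = 9, q_0 = 9*0 + 1 = 1.
  i=1: a_1=2, p_1 = 2*9 + 1 = 19, q_1 = 2*1 + 0 = 2.
  i=2: a_2=3, p_2 = 3*19 + 9 = 66, q_2 = 3*2 + 1 = 7.
  i=3: a_3=3, p_3 = 3*66 + 19 = 217, q_3 = 3*7 + 2 = 23.
  i=4: a_4=2, p_4 = 2*217 + 66 = 500, q_4 = 2*23 + 7 = 53.
  i=5: a_5=18, p_5 = 18*500 + 217 = 9217, q_5 = 18*53 + 23 = 977.
  i=6: a_6=2, p_6 = 2*9217 + 500 = 18934, q_6 = 2*977 + 53 = 2007.
  i=7: a_7=3, p_7 = 3*18934 + 9217 = 66019, q_7 = 3*2007 + 977 = 6998.
  i=8: a_8=3, p_8 = 3*66019 + 18934 = 216991, q_8 = 3*6998 + 2007 = 23001.
  i=9: a_9=2, p_9 = 2*216991 + 66019 = 500001, q_9 = 2*23001 + 6998 = 53000.
Indeed p_4^2 - 89*q_4^2 = 250000 - 250001 = -1, not +1.
Check: 500001^2 - 89*53000^2 = 250001000001 - 250001000000 = 1, so (x, y) = (500001, 53000) solves the equation, and by the theorem it is the least positive solution.

(x, y) = (500001, 53000)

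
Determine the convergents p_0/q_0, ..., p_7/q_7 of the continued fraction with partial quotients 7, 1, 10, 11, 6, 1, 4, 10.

7/1, 8/1, 87/11, 965/122, 5877/743, 6842/865, 33245/4203, 339292/42895

Using the convergent recurrence p_i = a_i*p_{i-1} + p_{i-2}, q_i = a_i*q_{i-1} + q_{i-2} with p_{-2}=0, p_{-1}=1, q_{-2}=1, q_{-1}=0:
  i=0: a_0=7, p_0 = 7*1 + 0 = 7, q_0 = 7*0 + 1 = 1.
  i=1: a_1=1, p_1 = 1*7 + 1 = 8, q_1 = 1*1 + 0 = 1.
  i=2: a_2=10, p_2 = 10*8 + 7 = 87, q_2 = 10*1 + 1 = 11.
  i=3: a_3=11, p_3 = 11*87 + 8 = 965, q_3 = 11*11 + 1 = 122.
  i=4: a_4=6, p_4 = 6*965 + 87 = 5877, q_4 = 6*122 + 11 = 743.
  i=5: a_5=1, p_5 = 1*5877 + 965 = 6842, q_5 = 1*743 + 122 = 865.
  i=6: a_6=4, p_6 = 4*6842 + 5877 = 33245, q_6 = 4*865 + 743 = 4203.
  i=7: a_7=10, p_7 = 10*33245 + 6842 = 339292, q_7 = 10*4203 + 865 = 42895.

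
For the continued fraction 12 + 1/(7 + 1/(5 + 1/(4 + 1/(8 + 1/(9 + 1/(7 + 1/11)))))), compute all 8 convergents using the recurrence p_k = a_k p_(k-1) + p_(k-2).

Using the convergent recurrence p_i = a_i*p_{i-1} + p_{i-2}, q_i = a_i*q_{i-1} + q_{i-2} with p_{-2}=0, p_{-1}=1, q_{-2}=1, q_{-1}=0:
  i=0: a_0=12, p_0 = 12*1 + 0 = 12, q_0 = 12*0 + 1 = 1.
  i=1: a_1=7, p_1 = 7*12 + 1 = 85, q_1 = 7*1 + 0 = 7.
  i=2: a_2=5, p_2 = 5*85 + 12 = 437, q_2 = 5*7 + 1 = 36.
  i=3: a_3=4, p_3 = 4*437 + 85 = 1833, q_3 = 4*36 + 7 = 151.
  i=4: a_4=8, p_4 = 8*1833 + 437 = 15101, q_4 = 8*151 + 36 = 1244.
  i=5: a_5=9, p_5 = 9*15101 + 1833 = 137742, q_5 = 9*1244 + 151 = 11347.
  i=6: a_6=7, p_6 = 7*137742 + 15101 = 979295, q_6 = 7*11347 + 1244 = 80673.
  i=7: a_7=11, p_7 = 11*979295 + 137742 = 10909987, q_7 = 11*80673 + 11347 = 898750.

12/1, 85/7, 437/36, 1833/151, 15101/1244, 137742/11347, 979295/80673, 10909987/898750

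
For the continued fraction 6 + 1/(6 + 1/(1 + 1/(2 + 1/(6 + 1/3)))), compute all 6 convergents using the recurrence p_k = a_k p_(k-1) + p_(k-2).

Using the convergent recurrence p_i = a_i*p_{i-1} + p_{i-2}, q_i = a_i*q_{i-1} + q_{i-2} with p_{-2}=0, p_{-1}=1, q_{-2}=1, q_{-1}=0:
  i=0: a_0=6, p_0 = 6*1 + 0 = 6, q_0 = 6*0 + 1 = 1.
  i=1: a_1=6, p_1 = 6*6 + 1 = 37, q_1 = 6*1 + 0 = 6.
  i=2: a_2=1, p_2 = 1*37 + 6 = 43, q_2 = 1*6 + 1 = 7.
  i=3: a_3=2, p_3 = 2*43 + 37 = 123, q_3 = 2*7 + 6 = 20.
  i=4: a_4=6, p_4 = 6*123 + 43 = 781, q_4 = 6*20 + 7 = 127.
  i=5: a_5=3, p_5 = 3*781 + 123 = 2466, q_5 = 3*127 + 20 = 401.

6/1, 37/6, 43/7, 123/20, 781/127, 2466/401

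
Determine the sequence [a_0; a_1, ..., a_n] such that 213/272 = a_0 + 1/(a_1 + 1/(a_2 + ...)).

Run the Euclidean algorithm on 213 and 272; the successive quotients are the partial quotients a_0, a_1, ... (each step inverts the fractional part left over by the previous one):
  213 = 0*272 + 213, so a_0 = 0.
  272 = 1*213 + 59, so a_1 = 1.
  213 = 3*59 + 36, so a_2 = 3.
  59 = 1*36 + 23, so a_3 = 1.
  36 = 1*23 + 13, so a_4 = 1.
  23 = 1*13 + 10, so a_5 = 1.
  13 = 1*10 + 3, so a_6 = 1.
  10 = 3*3 + 1, so a_7 = 3.
  3 = 3*1 + 0, so a_8 = 3.
The remainder reaches 0 after 9 divisions, so the expansion has 9 partial quotients, read off in order.

[0; 1, 3, 1, 1, 1, 1, 3, 3]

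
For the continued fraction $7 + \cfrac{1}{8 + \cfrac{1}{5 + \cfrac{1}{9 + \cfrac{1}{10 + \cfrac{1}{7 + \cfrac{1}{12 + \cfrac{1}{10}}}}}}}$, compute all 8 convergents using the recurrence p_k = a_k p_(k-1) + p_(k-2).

Using the convergent recurrence p_i = a_i*p_{i-1} + p_{i-2}, q_i = a_i*q_{i-1} + q_{i-2} with p_{-2}=0, p_{-1}=1, q_{-2}=1, q_{-1}=0:
  i=0: a_0=7, p_0 = 7*1 + 0 = 7, q_0 = 7*0 + 1 = 1.
  i=1: a_1=8, p_1 = 8*7 + 1 = 57, q_1 = 8*1 + 0 = 8.
  i=2: a_2=5, p_2 = 5*57 + 7 = 292, q_2 = 5*8 + 1 = 41.
  i=3: a_3=9, p_3 = 9*292 + 57 = 2685, q_3 = 9*41 + 8 = 377.
  i=4: a_4=10, p_4 = 10*2685 + 292 = 27142, q_4 = 10*377 + 41 = 3811.
  i=5: a_5=7, p_5 = 7*27142 + 2685 = 192679, q_5 = 7*3811 + 377 = 27054.
  i=6: a_6=12, p_6 = 12*192679 + 27142 = 2339290, q_6 = 12*27054 + 3811 = 328459.
  i=7: a_7=10, p_7 = 10*2339290 + 192679 = 23585579, q_7 = 10*328459 + 27054 = 3311644.

7/1, 57/8, 292/41, 2685/377, 27142/3811, 192679/27054, 2339290/328459, 23585579/3311644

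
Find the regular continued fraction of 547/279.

[1; 1, 24, 2, 1, 3]

Run the Euclidean algorithm on 547 and 279; the successive quotients are the partial quotients a_0, a_1, ... (each step inverts the fractional part left over by the previous one):
  547 = 1*279 + 268, so a_0 = 1.
  279 = 1*268 + 11, so a_1 = 1.
  268 = 24*11 + 4, so a_2 = 24.
  11 = 2*4 + 3, so a_3 = 2.
  4 = 1*3 + 1, so a_4 = 1.
  3 = 3*1 + 0, so a_5 = 3.
The remainder reaches 0 after 6 divisions, so the expansion has 6 partial quotients, read off in order.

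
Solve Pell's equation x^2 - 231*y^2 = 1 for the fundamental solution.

First expand sqrt(231) as a continued fraction. With x_i = (sqrt(231) + m_i)/d_i and (m_0, d_0) = (0, 1): a_0 = floor(sqrt(231)) = 15, since 15^2 = 225 <= 231 < 256 = 16^2.
Iterate m_{i+1} = d_i*a_i - m_i, d_{i+1} = (231 - m_{i+1}^2)/d_i, a_{i+1} = floor((a_0 + m_{i+1})/d_{i+1}):
  m_1 = 1*15 - 0 = 15, d_1 = (231 - 15^2)/1 = 6/1 = 6, a_1 = floor((15 + 15)/6) = 5.
  m_2 = 6*5 - 15 = 15, d_2 = (231 - 15^2)/6 = 6/6 = 1, a_2 = floor((15 + 15)/1) = 30.
  m_3 = 1*30 - 15 = 15, d_3 = (231 - 15^2)/1 = 6/1 = 6: (m_3, d_3) = (m_1, d_1) = (15, 6), so from here the quotients repeat a_1, a_2; the period length is 2.
So sqrt(231) = [15; (5, 30)] with period length k = 2.
k is even, so the fundamental solution of x^2 - 231y^2 = 1 is (p_{k-1}, q_{k-1}) = (p_1, q_1); compute convergents through index 1.
Convergents (p_i = a_i*p_{i-1} + p_{i-2}, q_i = a_i*q_{i-1} + q_{i-2} with p_{-2}=0, p_{-1}=1, q_{-2}=1, q_{-1}=0):
  i=0: a_0=15, p_0 = 15*1 + 0 = 15, q_0 = 15*0 + 1 = 1.
  i=1: a_1=5, p_1 = 5*15 + 1 = 76, q_1 = 5*1 + 0 = 5.
Check: 76^2 - 231*5^2 = 5776 - 5775 = 1, so (x, y) = (76, 5) solves the equation, and by the theorem it is the least positive solution.

(x, y) = (76, 5)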